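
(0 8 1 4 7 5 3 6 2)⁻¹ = (0 2 6 3 5 7 4 1 8)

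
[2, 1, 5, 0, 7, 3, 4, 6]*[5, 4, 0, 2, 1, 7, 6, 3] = [0, 4, 7, 5, 3, 2, 1, 6]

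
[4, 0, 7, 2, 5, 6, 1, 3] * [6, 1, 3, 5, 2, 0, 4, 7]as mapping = [0→2, 1→6, 2→7, 3→3, 4→0, 5→4, 6→1, 7→5]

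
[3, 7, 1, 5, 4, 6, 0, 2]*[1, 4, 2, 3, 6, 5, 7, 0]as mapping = [0→3, 1→0, 2→4, 3→5, 4→6, 5→7, 6→1, 7→2]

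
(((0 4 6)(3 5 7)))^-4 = (0 6 4)(3 7 5)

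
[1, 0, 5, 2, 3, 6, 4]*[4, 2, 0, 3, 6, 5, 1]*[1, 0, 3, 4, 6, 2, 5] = [3, 6, 2, 1, 4, 0, 5]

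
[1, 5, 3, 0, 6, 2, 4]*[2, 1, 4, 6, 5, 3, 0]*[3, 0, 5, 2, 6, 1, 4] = [0, 2, 4, 5, 3, 6, 1]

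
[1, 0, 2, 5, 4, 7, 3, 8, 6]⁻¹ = [1, 0, 2, 6, 4, 3, 8, 5, 7]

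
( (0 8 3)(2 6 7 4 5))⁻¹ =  (0 3 8)(2 5 4 7 6)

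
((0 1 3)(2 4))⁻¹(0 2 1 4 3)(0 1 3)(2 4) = (0 1 4 3 2)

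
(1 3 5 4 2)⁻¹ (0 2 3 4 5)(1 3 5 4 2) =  (0 1 5 2 4)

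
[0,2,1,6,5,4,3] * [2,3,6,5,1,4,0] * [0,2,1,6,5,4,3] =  [1,3,6,0,5,2,4]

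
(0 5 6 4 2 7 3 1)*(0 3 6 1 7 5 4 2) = (0 4)(1 3 7 6 2 5)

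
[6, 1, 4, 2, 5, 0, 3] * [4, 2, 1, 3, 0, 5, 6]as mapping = [0→6, 1→2, 2→0, 3→1, 4→5, 5→4, 6→3]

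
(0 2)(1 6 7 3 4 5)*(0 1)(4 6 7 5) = (0 2 1 7 3 6 5)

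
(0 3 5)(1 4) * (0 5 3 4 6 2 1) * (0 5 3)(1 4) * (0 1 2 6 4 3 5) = (0 2 3 1 4)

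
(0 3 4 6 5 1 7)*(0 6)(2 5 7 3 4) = (0 4)(1 3 2 5)(6 7)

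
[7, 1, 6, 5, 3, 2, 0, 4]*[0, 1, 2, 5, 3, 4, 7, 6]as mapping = [0→6, 1→1, 2→7, 3→4, 4→5, 5→2, 6→0, 7→3]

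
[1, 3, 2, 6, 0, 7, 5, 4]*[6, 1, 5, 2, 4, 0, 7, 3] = [1, 2, 5, 7, 6, 3, 0, 4]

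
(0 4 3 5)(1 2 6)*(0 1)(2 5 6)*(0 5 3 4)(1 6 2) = (1 3 2)(5 6)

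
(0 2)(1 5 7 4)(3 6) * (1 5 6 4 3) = (0 2)(1 6)(3 4 5 7)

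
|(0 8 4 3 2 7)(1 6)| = 6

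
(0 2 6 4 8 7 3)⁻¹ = (0 3 7 8 4 6 2)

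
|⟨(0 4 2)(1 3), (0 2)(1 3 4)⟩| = 120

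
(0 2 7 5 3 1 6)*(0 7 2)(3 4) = (1 6 7 5 4 3)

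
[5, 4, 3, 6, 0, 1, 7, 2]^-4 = [0, 1, 2, 3, 4, 5, 6, 7]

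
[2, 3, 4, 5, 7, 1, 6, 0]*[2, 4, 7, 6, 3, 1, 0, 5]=[7, 6, 3, 1, 5, 4, 0, 2]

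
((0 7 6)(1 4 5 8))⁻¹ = (0 6 7)(1 8 5 4)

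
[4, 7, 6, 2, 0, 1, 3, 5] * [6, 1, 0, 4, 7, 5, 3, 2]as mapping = [0→7, 1→2, 2→3, 3→0, 4→6, 5→1, 6→4, 7→5]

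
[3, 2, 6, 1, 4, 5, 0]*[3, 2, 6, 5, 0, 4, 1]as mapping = [0→5, 1→6, 2→1, 3→2, 4→0, 5→4, 6→3]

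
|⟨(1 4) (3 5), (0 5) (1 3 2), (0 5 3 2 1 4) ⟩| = 720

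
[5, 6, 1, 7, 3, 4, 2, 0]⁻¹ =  [7, 2, 6, 4, 5, 0, 1, 3]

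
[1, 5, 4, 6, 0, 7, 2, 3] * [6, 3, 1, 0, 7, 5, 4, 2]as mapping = [0→3, 1→5, 2→7, 3→4, 4→6, 5→2, 6→1, 7→0]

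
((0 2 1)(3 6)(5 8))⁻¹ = (0 1 2)(3 6)(5 8)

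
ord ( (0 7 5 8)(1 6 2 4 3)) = 20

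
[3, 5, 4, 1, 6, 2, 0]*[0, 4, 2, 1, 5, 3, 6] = [1, 3, 5, 4, 6, 2, 0]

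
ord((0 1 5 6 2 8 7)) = 7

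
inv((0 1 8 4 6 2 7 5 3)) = (0 3 5 7 2 6 4 8 1)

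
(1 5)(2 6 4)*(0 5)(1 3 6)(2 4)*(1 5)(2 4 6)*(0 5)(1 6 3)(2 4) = (0 6 2)(1 5)(3 4)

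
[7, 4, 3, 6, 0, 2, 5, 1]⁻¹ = [4, 7, 5, 2, 1, 6, 3, 0]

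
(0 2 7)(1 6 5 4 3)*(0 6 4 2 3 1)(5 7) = (0 3)(1 4)(2 5)(6 7)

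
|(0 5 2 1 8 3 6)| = 7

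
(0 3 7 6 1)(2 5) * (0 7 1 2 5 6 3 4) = (0 4)(1 7 3)(2 6)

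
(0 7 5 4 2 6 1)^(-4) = (0 4 1 5 6 7 2)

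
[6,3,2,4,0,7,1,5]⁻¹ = [4,6,2,1,3,7,0,5]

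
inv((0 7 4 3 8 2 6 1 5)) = (0 5 1 6 2 8 3 4 7)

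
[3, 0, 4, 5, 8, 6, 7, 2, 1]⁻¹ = [1, 8, 7, 0, 2, 3, 5, 6, 4]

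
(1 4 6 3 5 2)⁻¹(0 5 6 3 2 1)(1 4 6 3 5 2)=(0 2 3 5 1 4)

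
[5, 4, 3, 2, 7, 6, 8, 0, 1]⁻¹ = [7, 8, 3, 2, 1, 0, 5, 4, 6]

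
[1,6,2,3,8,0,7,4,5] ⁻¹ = [5,0,2,3,7,8,1,6,4] 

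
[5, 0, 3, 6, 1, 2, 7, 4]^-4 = [6, 3, 4, 1, 2, 7, 0, 5]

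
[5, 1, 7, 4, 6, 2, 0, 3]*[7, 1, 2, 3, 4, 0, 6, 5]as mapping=[0→0, 1→1, 2→5, 3→4, 4→6, 5→2, 6→7, 7→3]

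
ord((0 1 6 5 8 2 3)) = 7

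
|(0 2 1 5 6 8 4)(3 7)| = 14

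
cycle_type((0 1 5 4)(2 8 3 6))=4^2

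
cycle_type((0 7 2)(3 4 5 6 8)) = 3.5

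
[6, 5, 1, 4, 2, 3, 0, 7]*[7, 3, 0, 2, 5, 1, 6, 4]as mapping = [0→6, 1→1, 2→3, 3→5, 4→0, 5→2, 6→7, 7→4]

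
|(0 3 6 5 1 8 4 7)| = 8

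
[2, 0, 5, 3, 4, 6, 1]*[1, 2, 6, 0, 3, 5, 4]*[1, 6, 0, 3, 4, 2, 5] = [5, 6, 2, 1, 3, 4, 0]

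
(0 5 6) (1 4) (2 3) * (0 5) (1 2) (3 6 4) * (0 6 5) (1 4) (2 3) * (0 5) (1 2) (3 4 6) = (0 3 6 5 2) 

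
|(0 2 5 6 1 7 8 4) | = 8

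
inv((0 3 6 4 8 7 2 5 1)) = (0 1 5 2 7 8 4 6 3)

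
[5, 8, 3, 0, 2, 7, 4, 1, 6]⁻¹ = [3, 7, 4, 2, 6, 0, 8, 5, 1]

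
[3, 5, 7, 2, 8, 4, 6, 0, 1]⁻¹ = [7, 8, 3, 0, 5, 1, 6, 2, 4]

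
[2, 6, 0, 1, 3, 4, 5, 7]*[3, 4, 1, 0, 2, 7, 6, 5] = [1, 6, 3, 4, 0, 2, 7, 5]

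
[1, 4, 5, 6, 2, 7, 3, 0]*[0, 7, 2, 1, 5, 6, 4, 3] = [7, 5, 6, 4, 2, 3, 1, 0]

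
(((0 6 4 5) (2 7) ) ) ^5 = (0 6 4 5) (2 7) 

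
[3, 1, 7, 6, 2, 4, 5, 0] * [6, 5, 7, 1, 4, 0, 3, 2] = [1, 5, 2, 3, 7, 4, 0, 6]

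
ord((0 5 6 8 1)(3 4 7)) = 15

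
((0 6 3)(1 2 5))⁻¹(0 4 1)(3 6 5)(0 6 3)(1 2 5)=(0 3 1)(2 6 4)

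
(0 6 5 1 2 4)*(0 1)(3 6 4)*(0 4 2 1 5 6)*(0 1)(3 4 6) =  (0 2 4 5 6 3 1)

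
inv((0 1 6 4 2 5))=(0 5 2 4 6 1)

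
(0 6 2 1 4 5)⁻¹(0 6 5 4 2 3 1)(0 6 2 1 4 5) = (0 5 1 3 4 6 2)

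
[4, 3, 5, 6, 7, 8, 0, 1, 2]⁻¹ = [6, 7, 8, 1, 0, 2, 3, 4, 5]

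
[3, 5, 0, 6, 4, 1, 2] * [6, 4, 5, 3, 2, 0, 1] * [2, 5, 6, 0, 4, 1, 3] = [0, 2, 3, 5, 6, 4, 1]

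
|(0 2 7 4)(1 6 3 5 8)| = 20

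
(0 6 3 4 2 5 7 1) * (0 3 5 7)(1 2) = (0 6 5)(1 3 4)(2 7)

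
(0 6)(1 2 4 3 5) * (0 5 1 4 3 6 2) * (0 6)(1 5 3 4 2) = (0 1 6 3 5 2 4)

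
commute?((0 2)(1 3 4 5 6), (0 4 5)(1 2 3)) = no:(0 2)(1 3 4 5 6) * (0 4 5)(1 2 3) = (0 3 5 6 2 4), (0 4 5)(1 2 3) * (0 2)(1 3 4 5 6) = (0 5 2 4 6 1)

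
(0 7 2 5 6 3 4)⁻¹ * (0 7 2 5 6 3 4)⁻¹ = (0 3 5 7 4 6 2)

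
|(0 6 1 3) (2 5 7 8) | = 4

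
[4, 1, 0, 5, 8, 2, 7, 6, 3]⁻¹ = [2, 1, 5, 8, 0, 3, 7, 6, 4]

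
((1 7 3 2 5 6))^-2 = (1 5 3)(2 7 6)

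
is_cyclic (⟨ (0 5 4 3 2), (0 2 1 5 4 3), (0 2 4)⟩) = no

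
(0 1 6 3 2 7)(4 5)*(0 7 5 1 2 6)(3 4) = (0 2 5 3 6 4 1)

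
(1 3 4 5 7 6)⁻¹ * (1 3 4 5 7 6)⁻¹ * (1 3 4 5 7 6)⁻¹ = (1 5)(3 7)(4 6)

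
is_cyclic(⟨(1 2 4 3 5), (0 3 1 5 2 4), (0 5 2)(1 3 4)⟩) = no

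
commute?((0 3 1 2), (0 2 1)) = no:(0 3 1 2) * (0 2 1) = (0 3), (0 2 1) * (0 3 1 2) = (1 3)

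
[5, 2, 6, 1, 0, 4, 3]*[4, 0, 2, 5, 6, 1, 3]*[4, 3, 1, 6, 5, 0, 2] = [3, 1, 6, 4, 5, 2, 0]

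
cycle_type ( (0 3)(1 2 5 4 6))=2.5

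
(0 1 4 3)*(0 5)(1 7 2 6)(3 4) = (0 7 2 6 1 3 5)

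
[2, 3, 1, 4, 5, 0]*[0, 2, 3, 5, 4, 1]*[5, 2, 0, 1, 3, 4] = [1, 4, 0, 3, 2, 5] 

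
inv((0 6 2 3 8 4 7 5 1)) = (0 1 5 7 4 8 3 2 6)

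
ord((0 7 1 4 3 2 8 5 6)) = 9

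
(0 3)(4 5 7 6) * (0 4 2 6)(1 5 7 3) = (0 1 5 3 4 7)(2 6)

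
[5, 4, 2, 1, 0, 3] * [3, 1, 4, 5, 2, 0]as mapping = [0→0, 1→2, 2→4, 3→1, 4→3, 5→5]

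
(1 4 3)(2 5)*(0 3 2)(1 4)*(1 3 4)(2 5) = (0 4 5)(1 3)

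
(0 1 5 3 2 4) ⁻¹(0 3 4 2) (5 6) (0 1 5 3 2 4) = (0 4 1 2) (3 6) 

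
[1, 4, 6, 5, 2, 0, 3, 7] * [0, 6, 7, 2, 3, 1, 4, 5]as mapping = [0→6, 1→3, 2→4, 3→1, 4→7, 5→0, 6→2, 7→5]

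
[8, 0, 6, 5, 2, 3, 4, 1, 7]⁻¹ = [1, 7, 4, 5, 6, 3, 2, 8, 0]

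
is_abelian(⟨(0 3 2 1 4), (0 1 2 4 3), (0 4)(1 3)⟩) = no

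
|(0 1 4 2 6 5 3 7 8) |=9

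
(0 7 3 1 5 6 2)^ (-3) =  (0 5 7 6 3 2 1)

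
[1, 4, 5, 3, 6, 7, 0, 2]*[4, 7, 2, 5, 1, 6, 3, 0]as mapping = [0→7, 1→1, 2→6, 3→5, 4→3, 5→0, 6→4, 7→2]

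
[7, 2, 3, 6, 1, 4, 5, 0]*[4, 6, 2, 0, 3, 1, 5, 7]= [7, 2, 0, 5, 6, 3, 1, 4] 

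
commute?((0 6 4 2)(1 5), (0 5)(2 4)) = no:(0 6 4 2)(1 5)*(0 5)(2 4) = (0 6 2 5 1), (0 5)(2 4)*(0 6 4 2)(1 5) = (0 1 5 6 4)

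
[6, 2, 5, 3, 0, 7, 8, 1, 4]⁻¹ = [4, 7, 1, 3, 8, 2, 0, 5, 6]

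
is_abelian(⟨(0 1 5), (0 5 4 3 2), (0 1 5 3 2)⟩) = no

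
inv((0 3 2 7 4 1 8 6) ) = (0 6 8 1 4 7 2 3) 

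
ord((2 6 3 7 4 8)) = 6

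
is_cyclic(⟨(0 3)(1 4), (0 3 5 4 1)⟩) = no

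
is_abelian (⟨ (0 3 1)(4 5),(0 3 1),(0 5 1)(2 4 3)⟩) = no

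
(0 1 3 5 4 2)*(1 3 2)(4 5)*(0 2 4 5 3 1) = (0 1 4)(3 5)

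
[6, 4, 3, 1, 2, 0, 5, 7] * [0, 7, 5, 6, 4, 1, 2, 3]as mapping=[0→2, 1→4, 2→6, 3→7, 4→5, 5→0, 6→1, 7→3]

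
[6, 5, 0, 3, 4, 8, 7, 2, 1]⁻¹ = [2, 8, 7, 3, 4, 1, 0, 6, 5]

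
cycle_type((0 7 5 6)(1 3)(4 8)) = 2^2.4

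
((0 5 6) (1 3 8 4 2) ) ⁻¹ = (0 6 5) (1 2 4 8 3) 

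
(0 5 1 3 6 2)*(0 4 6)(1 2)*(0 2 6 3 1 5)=(2 4 3)(5 6)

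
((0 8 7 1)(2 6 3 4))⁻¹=(0 1 7 8)(2 4 3 6)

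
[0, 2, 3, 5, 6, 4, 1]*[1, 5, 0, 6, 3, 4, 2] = [1, 0, 6, 4, 2, 3, 5]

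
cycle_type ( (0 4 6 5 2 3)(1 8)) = 2.6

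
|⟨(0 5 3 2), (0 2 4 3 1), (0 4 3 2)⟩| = 720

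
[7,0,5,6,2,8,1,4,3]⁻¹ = [1,6,4,8,7,2,3,0,5]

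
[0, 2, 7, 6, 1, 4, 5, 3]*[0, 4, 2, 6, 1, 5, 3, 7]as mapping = [0→0, 1→2, 2→7, 3→3, 4→4, 5→1, 6→5, 7→6]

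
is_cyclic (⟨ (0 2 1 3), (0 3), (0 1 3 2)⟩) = no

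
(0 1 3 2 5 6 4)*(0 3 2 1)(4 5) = (1 2 4 3)(5 6)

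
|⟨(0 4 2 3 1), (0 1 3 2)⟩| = 120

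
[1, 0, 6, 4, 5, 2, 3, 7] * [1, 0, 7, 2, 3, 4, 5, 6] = [0, 1, 5, 3, 4, 7, 2, 6]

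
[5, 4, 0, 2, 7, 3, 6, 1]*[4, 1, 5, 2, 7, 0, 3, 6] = [0, 7, 4, 5, 6, 2, 3, 1]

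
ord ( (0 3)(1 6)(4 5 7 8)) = 4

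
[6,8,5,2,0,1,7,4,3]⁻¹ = [4,5,3,8,7,2,0,6,1]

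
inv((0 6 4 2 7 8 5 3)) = (0 3 5 8 7 2 4 6)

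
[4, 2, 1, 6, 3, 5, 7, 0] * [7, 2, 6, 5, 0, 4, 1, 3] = [0, 6, 2, 1, 5, 4, 3, 7]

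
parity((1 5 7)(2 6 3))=even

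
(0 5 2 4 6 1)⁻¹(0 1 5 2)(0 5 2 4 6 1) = (0 2 4 5)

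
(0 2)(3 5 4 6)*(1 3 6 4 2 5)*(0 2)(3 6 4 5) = (0 3 1 6 4 5)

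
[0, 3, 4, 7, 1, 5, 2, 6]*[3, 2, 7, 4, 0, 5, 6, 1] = [3, 4, 0, 1, 2, 5, 7, 6]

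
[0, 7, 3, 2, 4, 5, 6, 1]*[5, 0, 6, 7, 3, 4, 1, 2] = [5, 2, 7, 6, 3, 4, 1, 0]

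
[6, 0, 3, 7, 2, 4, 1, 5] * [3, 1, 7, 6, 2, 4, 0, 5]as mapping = [0→0, 1→3, 2→6, 3→5, 4→7, 5→2, 6→1, 7→4]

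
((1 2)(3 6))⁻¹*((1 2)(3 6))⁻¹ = ()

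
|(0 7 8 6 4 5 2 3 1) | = 9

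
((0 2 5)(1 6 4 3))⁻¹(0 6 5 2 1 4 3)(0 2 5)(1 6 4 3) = (0 5 6 3 1 2 4)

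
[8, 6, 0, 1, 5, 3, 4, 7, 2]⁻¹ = [2, 3, 8, 5, 6, 4, 1, 7, 0]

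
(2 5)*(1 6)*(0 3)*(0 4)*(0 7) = (0 3 4 7) (1 6) (2 5) 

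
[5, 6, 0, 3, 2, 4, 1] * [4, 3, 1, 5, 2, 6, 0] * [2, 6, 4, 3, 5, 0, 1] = [1, 2, 5, 0, 6, 4, 3]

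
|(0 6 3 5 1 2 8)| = 7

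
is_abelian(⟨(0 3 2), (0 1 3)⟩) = no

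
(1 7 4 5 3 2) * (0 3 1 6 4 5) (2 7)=(0 3 7 5 1 2 6 4) 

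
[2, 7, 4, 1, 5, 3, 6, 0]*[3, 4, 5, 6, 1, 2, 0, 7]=[5, 7, 1, 4, 2, 6, 0, 3]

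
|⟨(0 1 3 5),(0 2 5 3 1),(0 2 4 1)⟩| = 720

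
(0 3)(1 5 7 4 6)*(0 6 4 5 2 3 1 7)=(0 1 2 3 6 7 5)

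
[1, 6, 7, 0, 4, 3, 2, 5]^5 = [5, 3, 1, 7, 4, 2, 0, 6]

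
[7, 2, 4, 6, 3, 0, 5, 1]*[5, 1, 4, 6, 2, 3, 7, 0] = [0, 4, 2, 7, 6, 5, 3, 1]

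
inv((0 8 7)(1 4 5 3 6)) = (0 7 8)(1 6 3 5 4)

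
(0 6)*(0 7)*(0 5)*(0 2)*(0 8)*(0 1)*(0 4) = (0 6 7 5 2 8 1 4)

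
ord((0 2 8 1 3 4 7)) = 7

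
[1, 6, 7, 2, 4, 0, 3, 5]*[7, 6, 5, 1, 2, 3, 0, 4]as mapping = [0→6, 1→0, 2→4, 3→5, 4→2, 5→7, 6→1, 7→3]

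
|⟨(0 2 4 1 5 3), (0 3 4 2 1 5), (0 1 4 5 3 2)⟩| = 120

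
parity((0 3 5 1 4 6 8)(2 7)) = odd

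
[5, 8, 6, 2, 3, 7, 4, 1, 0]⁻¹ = [8, 7, 3, 4, 6, 0, 2, 5, 1]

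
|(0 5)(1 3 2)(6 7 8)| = 6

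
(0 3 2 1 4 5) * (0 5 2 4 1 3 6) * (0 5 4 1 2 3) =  (0 6 5 4 3 1 2)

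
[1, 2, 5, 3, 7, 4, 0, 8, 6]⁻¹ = [6, 0, 1, 3, 5, 2, 8, 4, 7]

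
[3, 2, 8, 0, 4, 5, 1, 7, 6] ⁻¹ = [3, 6, 1, 0, 4, 5, 8, 7, 2] 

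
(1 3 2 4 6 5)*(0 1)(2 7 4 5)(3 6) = (0 1 6 2 5)(3 7 4)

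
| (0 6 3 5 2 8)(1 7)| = 6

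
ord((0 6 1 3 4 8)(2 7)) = 6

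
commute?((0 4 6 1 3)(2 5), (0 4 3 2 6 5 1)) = no:(0 4 6 1 3)(2 5) * (0 4 3 2 6 5 1) = (0 3 4 5 6)(1 2), (0 4 3 2 6 5 1) * (0 4 6 1 3)(2 5) = (0 6 2 1 4)(3 5)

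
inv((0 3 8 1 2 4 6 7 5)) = (0 5 7 6 4 2 1 8 3)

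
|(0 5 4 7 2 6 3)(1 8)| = 14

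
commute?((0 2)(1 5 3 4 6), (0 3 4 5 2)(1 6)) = no:(0 2)(1 5 3 4 6) * (0 3 4 5 2)(1 6) = (1 2 3 5 4), (0 3 4 5 2)(1 6) * (0 2)(1 5 3 4 6) = (0 4 3 6 5)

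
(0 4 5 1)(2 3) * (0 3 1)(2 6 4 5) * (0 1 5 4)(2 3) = (0 4 3 6)(1 2 5)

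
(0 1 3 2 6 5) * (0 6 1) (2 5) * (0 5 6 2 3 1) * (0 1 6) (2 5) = (0 2 1 6 3) 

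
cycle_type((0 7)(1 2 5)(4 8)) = 2^2.3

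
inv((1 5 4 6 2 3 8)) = (1 8 3 2 6 4 5)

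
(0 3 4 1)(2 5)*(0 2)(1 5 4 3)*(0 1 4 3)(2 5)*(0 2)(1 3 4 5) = (0 5 3 2 4)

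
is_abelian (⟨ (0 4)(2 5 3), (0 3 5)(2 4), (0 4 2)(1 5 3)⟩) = no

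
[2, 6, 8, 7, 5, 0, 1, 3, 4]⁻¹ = [5, 6, 0, 7, 8, 4, 1, 3, 2]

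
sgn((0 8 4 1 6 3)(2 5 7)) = -1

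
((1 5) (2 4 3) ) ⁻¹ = (1 5) (2 3 4) 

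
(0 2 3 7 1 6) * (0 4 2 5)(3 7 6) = (0 5)(1 3 6 4 2 7)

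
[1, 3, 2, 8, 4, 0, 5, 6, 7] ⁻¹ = [5, 0, 2, 1, 4, 6, 7, 8, 3] 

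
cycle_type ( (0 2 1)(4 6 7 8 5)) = 3.5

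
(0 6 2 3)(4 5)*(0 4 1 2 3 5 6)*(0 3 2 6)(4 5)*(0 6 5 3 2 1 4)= (0 2)(1 5 4 6)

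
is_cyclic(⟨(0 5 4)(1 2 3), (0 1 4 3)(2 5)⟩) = no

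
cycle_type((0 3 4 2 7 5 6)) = 7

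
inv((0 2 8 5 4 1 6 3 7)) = (0 7 3 6 1 4 5 8 2)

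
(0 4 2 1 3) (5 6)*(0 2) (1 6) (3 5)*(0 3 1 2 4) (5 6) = (1 6) (2 5) (3 4) 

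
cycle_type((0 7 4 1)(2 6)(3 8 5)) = 2.3.4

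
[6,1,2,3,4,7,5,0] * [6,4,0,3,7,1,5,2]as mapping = [0→5,1→4,2→0,3→3,4→7,5→2,6→1,7→6]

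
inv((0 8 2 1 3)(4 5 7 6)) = (0 3 1 2 8)(4 6 7 5)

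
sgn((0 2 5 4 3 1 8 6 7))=1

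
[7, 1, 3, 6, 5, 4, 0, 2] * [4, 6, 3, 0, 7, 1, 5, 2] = [2, 6, 0, 5, 1, 7, 4, 3]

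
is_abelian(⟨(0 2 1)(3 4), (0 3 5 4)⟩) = no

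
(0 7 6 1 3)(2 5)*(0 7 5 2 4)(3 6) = (0 5 4)(1 6)(3 7)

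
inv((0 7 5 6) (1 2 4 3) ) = (0 6 5 7) (1 3 4 2) 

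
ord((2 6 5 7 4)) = 5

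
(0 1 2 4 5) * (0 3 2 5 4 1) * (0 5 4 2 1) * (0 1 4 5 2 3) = (0 2 1 5)(3 4)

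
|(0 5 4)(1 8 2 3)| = 12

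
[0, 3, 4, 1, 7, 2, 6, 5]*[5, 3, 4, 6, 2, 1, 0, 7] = [5, 6, 2, 3, 7, 4, 0, 1]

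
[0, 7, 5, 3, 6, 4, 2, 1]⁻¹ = [0, 7, 6, 3, 5, 2, 4, 1]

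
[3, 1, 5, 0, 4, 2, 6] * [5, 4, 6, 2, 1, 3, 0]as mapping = [0→2, 1→4, 2→3, 3→5, 4→1, 5→6, 6→0]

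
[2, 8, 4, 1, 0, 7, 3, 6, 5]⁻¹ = [4, 3, 0, 6, 2, 8, 7, 5, 1]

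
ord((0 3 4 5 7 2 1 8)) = 8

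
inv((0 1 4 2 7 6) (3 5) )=(0 6 7 2 4 1) (3 5) 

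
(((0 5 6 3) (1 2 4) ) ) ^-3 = (0 5 6 3) 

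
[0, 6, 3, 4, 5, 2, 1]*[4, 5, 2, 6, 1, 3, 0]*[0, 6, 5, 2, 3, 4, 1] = [3, 0, 1, 6, 2, 5, 4]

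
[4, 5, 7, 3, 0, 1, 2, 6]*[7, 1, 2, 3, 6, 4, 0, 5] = [6, 4, 5, 3, 7, 1, 2, 0]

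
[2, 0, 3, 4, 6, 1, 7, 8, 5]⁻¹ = [1, 5, 0, 2, 3, 8, 4, 6, 7]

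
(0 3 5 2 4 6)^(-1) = (0 6 4 2 5 3)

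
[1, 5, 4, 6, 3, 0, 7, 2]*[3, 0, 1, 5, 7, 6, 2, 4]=[0, 6, 7, 2, 5, 3, 4, 1]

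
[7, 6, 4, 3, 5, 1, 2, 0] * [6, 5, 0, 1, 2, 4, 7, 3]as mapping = [0→3, 1→7, 2→2, 3→1, 4→4, 5→5, 6→0, 7→6]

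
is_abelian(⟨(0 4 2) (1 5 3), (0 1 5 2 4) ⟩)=no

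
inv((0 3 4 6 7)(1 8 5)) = (0 7 6 4 3)(1 5 8)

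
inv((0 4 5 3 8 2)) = (0 2 8 3 5 4)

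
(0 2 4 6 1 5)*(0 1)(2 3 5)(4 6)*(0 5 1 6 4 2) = (0 3 1)(2 4)(5 6)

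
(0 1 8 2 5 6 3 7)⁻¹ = (0 7 3 6 5 2 8 1)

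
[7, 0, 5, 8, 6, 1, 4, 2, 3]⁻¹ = [1, 5, 7, 8, 6, 2, 4, 0, 3]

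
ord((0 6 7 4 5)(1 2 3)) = 15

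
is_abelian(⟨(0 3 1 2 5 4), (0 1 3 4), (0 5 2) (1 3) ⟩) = no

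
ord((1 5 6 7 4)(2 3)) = 10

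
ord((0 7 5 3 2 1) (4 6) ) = 6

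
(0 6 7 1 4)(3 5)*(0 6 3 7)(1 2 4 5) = (0 3 1 5 7 2 4 6)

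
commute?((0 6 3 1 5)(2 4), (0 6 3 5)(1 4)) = no:(0 6 3 1 5)(2 4)*(0 6 3 5)(1 4) = (0 3 4 2 1)(5 6), (0 6 3 5)(1 4)*(0 6 3 1 5)(2 4) = (0 3)(1 2 4 5 6)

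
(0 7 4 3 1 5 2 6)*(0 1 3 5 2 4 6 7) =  (1 2 7 6)(4 5)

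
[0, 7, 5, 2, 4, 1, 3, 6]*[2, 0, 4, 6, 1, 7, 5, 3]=[2, 3, 7, 4, 1, 0, 6, 5]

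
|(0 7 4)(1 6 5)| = 3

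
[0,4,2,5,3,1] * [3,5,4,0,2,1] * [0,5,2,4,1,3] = [4,2,1,5,0,3]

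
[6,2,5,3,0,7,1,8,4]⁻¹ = [4,6,1,3,8,2,0,5,7]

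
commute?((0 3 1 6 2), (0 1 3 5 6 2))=no:(0 3 1 6 2) * (0 1 3 5 6 2)=(0 5 6)(1 2), (0 1 3 5 6 2) * (0 3 1 6 2)=(0 6)(2 3 5)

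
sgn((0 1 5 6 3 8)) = -1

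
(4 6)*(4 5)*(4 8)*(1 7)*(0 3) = (0 3)(1 7)(4 6 5 8)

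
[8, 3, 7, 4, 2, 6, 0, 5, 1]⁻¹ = [6, 8, 4, 1, 3, 7, 5, 2, 0]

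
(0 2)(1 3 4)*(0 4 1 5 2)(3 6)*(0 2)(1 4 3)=(0 2 3 4 5)(1 6)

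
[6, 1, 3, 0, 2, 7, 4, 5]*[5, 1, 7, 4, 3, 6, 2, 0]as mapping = [0→2, 1→1, 2→4, 3→5, 4→7, 5→0, 6→3, 7→6]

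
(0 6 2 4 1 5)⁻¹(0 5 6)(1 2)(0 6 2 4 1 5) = (0 2 6)(4 5)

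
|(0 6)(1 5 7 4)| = 4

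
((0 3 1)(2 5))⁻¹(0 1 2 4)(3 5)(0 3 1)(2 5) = (0 5 4 3)(1 2)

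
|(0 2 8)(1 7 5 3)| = 12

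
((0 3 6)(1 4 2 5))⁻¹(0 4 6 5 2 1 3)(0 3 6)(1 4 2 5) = (0 1 5 4 6 3 2)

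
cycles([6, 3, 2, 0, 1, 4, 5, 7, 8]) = (0 6 5 4 1 3)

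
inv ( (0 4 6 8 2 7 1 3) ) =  (0 3 1 7 2 8 6 4) 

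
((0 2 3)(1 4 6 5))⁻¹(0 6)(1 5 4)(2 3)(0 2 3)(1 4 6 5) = (0 3)(1 6 4)(2 5)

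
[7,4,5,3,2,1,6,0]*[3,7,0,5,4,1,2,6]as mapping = [0→6,1→4,2→1,3→5,4→0,5→7,6→2,7→3]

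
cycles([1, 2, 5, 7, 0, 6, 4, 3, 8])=(0 1 2 5 6 4)(3 7)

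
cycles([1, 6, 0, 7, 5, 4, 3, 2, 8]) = (0 1 6 3 7 2)(4 5)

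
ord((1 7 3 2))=4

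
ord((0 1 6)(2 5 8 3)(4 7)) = 12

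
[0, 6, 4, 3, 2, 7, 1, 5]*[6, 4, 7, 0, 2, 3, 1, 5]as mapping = [0→6, 1→1, 2→2, 3→0, 4→7, 5→5, 6→4, 7→3]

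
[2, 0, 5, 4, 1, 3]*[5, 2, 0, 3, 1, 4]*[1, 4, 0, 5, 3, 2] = [1, 2, 3, 4, 0, 5]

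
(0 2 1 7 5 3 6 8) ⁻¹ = (0 8 6 3 5 7 1 2) 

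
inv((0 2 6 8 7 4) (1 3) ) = (0 4 7 8 6 2) (1 3) 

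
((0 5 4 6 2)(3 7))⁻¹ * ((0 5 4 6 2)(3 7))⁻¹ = (0 6 5 2 4)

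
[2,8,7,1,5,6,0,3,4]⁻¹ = [6,3,0,7,8,4,5,2,1]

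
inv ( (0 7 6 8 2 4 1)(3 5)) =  (0 1 4 2 8 6 7)(3 5)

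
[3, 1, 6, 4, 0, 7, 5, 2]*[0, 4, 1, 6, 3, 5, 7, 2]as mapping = [0→6, 1→4, 2→7, 3→3, 4→0, 5→2, 6→5, 7→1]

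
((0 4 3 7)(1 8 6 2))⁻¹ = (0 7 3 4)(1 2 6 8)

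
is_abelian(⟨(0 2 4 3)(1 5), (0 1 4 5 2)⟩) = no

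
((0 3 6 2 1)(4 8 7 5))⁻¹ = (0 1 2 6 3)(4 5 7 8)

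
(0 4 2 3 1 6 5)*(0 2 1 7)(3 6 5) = (0 4 1 5 2 6 3 7)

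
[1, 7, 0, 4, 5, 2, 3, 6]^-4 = [3, 4, 6, 0, 1, 7, 2, 5]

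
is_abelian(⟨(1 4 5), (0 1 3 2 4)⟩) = no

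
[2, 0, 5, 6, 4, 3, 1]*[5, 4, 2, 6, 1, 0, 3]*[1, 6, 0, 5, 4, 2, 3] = [0, 2, 1, 5, 6, 3, 4]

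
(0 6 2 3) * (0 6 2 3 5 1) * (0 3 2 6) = (0 6 2 5 1 3)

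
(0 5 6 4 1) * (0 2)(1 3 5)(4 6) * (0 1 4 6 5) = (0 4 3)(1 2)(5 6)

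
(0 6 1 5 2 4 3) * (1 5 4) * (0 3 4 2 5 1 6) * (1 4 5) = (1 2 6 4 5)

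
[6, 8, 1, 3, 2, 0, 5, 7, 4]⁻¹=[5, 2, 4, 3, 8, 6, 0, 7, 1]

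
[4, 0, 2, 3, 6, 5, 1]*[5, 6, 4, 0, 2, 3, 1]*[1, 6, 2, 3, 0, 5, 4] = [2, 5, 0, 1, 6, 3, 4]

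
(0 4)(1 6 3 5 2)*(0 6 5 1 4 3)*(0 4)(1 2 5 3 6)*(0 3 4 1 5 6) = (1 4 5 6)(2 3)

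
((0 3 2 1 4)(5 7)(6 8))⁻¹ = (0 4 1 2 3)(5 7)(6 8)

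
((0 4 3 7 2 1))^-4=(0 3 2)(1 4 7)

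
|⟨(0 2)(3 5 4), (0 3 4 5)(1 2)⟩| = 720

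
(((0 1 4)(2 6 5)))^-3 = ()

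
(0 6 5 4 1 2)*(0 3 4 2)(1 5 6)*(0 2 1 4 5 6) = (0 4 6)(1 2 3 5)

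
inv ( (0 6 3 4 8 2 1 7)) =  (0 7 1 2 8 4 3 6)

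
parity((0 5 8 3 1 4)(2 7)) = even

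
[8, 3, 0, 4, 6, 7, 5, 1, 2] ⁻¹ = [2, 7, 8, 1, 3, 6, 4, 5, 0] 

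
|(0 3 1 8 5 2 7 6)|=8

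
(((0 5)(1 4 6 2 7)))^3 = (0 5)(1 2 4 7 6)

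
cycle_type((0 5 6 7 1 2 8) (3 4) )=2.7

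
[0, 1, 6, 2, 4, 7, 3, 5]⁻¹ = [0, 1, 3, 6, 4, 7, 2, 5]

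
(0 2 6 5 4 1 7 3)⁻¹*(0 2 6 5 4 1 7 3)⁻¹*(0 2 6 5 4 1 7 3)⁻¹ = (0 1 6 3 4 2 7 5)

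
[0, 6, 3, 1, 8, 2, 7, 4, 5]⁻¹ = [0, 3, 5, 2, 7, 8, 1, 6, 4]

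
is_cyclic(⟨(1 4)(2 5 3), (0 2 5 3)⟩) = no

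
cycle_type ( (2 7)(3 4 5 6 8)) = 2.5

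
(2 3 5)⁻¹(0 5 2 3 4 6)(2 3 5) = (0 2 3 5 4 6)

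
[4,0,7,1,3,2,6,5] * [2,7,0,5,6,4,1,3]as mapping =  [0→6,1→2,2→3,3→7,4→5,5→0,6→1,7→4]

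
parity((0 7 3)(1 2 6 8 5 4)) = odd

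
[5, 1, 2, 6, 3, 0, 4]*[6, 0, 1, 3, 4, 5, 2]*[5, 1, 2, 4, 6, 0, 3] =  [0, 5, 1, 2, 4, 3, 6]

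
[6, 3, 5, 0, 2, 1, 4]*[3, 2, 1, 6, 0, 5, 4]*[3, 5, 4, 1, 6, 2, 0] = [6, 0, 2, 1, 5, 4, 3]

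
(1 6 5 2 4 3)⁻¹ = (1 3 4 2 5 6)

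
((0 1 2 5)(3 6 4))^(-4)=(3 4 6)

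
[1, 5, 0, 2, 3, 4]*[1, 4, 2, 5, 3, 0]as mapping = [0→4, 1→0, 2→1, 3→2, 4→5, 5→3]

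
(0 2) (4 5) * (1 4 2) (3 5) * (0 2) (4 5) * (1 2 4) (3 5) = (0 2 4 5) (1 3) 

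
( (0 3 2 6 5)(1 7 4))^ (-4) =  (0 3 2 6 5)(1 4 7)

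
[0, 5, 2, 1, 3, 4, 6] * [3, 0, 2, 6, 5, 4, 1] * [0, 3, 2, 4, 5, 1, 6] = [4, 5, 2, 0, 6, 1, 3]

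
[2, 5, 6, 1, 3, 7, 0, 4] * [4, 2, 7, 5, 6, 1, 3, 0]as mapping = [0→7, 1→1, 2→3, 3→2, 4→5, 5→0, 6→4, 7→6]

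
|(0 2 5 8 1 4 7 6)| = 8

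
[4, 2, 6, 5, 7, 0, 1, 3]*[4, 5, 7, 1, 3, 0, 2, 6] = [3, 7, 2, 0, 6, 4, 5, 1]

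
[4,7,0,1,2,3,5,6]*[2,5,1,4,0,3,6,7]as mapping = [0→0,1→7,2→2,3→5,4→1,5→4,6→3,7→6]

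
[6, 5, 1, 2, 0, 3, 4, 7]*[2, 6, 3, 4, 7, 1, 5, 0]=[5, 1, 6, 3, 2, 4, 7, 0]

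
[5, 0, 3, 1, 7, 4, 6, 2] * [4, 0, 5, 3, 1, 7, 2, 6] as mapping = [0→7, 1→4, 2→3, 3→0, 4→6, 5→1, 6→2, 7→5] 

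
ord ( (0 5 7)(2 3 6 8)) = 12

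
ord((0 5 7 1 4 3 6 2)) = 8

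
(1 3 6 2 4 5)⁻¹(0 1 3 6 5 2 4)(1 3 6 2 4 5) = (0 3 6 2 1 4 5)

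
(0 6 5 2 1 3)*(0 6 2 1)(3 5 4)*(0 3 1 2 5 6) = (0 5 2 3)(1 6 4)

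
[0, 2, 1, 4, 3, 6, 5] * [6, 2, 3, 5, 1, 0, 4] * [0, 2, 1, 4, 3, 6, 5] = [5, 4, 1, 2, 6, 3, 0]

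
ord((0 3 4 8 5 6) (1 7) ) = 6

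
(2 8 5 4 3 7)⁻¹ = (2 7 3 4 5 8)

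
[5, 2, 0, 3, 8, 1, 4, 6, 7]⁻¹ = [2, 5, 1, 3, 6, 0, 7, 8, 4]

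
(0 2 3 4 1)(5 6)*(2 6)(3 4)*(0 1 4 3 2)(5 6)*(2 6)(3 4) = (0 5)(2 4 3 6)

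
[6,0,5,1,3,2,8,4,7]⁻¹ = [1,3,5,4,7,2,0,8,6]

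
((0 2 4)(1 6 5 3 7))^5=(0 4 2)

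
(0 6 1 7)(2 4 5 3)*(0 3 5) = (0 6 1 7 3 2 4)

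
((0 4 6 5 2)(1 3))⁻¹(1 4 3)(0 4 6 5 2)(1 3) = (1 3 6)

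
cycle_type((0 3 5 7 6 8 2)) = 7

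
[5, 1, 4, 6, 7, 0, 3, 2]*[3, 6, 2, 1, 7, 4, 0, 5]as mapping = [0→4, 1→6, 2→7, 3→0, 4→5, 5→3, 6→1, 7→2]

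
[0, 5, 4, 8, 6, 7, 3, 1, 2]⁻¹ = [0, 7, 8, 6, 2, 1, 4, 5, 3]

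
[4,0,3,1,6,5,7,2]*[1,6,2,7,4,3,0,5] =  [4,1,7,6,0,3,5,2]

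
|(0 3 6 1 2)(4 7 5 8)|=20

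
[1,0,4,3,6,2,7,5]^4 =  [0,1,5,3,2,7,4,6]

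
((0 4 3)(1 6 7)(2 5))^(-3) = (2 5)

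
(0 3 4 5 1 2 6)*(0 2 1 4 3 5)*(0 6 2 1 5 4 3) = (0 4 6 1 5 3)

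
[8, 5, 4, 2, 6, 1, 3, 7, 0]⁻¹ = [8, 5, 3, 6, 2, 1, 4, 7, 0]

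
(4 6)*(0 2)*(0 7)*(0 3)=(0 2 7 3) (4 6) 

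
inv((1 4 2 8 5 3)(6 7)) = (1 3 5 8 2 4)(6 7)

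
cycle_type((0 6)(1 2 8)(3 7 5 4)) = 2.3.4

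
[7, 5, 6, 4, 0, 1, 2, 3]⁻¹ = [4, 5, 6, 7, 3, 1, 2, 0]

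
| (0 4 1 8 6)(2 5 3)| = 15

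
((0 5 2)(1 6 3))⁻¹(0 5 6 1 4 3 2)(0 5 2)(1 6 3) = (0 5 2 3 6 4 1)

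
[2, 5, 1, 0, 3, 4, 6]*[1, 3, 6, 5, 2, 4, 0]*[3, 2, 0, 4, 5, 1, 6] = [6, 5, 4, 2, 1, 0, 3]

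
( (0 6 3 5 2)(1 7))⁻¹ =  (0 2 5 3 6)(1 7)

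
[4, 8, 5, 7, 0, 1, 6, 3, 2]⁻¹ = [4, 5, 8, 7, 0, 2, 6, 3, 1]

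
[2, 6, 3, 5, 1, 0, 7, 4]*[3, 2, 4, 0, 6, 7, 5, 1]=[4, 5, 0, 7, 2, 3, 1, 6]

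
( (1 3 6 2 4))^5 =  ()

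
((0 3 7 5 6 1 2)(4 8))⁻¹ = (0 2 1 6 5 7 3)(4 8)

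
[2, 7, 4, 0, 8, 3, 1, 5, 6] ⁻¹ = [3, 6, 0, 5, 2, 7, 8, 1, 4] 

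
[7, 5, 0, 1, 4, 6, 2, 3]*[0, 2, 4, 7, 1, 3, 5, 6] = [6, 3, 0, 2, 1, 5, 4, 7]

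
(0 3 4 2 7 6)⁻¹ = (0 6 7 2 4 3)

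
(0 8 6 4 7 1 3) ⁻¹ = (0 3 1 7 4 6 8) 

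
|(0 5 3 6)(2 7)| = 4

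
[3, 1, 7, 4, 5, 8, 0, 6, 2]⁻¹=[6, 1, 8, 0, 3, 4, 7, 2, 5]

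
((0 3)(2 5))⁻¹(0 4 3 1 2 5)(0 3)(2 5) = (0 1 5 2 3 4)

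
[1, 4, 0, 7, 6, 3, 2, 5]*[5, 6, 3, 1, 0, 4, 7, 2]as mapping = [0→6, 1→0, 2→5, 3→2, 4→7, 5→1, 6→3, 7→4]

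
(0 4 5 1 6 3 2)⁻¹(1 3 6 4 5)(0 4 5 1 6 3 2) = (1 6 2 3 5)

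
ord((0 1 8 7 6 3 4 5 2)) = 9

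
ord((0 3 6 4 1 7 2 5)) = 8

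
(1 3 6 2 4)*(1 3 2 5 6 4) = (1 2)(3 4)(5 6)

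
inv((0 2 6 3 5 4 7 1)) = (0 1 7 4 5 3 6 2)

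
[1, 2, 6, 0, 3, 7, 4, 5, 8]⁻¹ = [3, 0, 1, 4, 6, 7, 2, 5, 8]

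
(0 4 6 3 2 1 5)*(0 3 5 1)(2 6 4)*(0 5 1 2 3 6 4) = (0 3 4)(1 2 5 6)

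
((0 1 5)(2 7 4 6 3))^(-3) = (2 4 3 7 6)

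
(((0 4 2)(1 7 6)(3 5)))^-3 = (3 5)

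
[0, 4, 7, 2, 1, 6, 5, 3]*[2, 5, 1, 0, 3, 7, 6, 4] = [2, 3, 4, 1, 5, 6, 7, 0]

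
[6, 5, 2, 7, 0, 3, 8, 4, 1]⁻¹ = [4, 8, 2, 5, 7, 1, 0, 3, 6]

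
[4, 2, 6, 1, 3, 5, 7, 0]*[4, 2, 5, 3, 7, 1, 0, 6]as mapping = [0→7, 1→5, 2→0, 3→2, 4→3, 5→1, 6→6, 7→4]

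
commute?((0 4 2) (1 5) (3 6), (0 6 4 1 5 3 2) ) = no:(0 4 2) (1 5) (3 6)*(0 6 4 1 5 3 2) = (0 1 3 4) (2 6), (0 6 4 1 5 3 2)*(0 4 2) (1 5) (3 6) = (0 3) (2 4 5 6) 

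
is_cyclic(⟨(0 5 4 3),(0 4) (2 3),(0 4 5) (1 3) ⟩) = no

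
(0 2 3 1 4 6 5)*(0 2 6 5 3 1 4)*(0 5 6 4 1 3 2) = (0 4 6 2 3 1 5)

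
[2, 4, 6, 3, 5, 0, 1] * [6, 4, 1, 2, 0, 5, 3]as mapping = [0→1, 1→0, 2→3, 3→2, 4→5, 5→6, 6→4]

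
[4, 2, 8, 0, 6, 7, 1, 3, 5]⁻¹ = [3, 6, 1, 7, 0, 8, 4, 5, 2]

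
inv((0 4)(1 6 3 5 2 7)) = (0 4)(1 7 2 5 3 6)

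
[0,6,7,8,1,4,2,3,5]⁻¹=[0,4,6,7,5,8,1,2,3]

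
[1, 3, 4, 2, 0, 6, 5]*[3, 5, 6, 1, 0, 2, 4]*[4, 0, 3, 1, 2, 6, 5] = [6, 0, 4, 5, 1, 2, 3]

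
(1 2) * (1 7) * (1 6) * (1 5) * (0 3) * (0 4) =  (0 3 4)(1 2 7 6 5)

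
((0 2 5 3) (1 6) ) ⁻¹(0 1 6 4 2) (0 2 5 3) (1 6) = (1 4 5 2 6) 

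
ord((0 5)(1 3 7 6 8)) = 10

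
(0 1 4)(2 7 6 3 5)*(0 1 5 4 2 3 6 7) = (0 5 3 4 1 2)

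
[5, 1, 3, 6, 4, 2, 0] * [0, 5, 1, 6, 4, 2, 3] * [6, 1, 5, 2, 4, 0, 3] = [5, 0, 3, 2, 4, 1, 6]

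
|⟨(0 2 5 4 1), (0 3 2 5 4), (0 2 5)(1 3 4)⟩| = 360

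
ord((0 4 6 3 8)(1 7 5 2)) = 20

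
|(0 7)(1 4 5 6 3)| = 10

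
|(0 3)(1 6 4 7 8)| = 10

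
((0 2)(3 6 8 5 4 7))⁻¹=(0 2)(3 7 4 5 8 6)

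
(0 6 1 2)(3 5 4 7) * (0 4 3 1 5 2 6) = (1 6 5 3 2 4 7)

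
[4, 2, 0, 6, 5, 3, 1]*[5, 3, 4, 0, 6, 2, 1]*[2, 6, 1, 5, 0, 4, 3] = [3, 0, 4, 6, 1, 2, 5]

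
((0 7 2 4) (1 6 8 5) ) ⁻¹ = (0 4 2 7) (1 5 8 6) 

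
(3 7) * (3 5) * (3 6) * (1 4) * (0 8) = (0 8)(1 4)(3 7 5 6)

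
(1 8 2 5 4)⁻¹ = (1 4 5 2 8)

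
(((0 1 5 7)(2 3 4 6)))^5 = (0 1 5 7)(2 3 4 6)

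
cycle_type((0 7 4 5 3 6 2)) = 7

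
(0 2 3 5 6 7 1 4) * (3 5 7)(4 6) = (0 2 5 4)(1 6 3 7)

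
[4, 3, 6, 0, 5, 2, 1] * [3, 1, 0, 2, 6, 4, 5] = [6, 2, 5, 3, 4, 0, 1]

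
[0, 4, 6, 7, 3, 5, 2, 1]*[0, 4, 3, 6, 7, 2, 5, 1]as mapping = [0→0, 1→7, 2→5, 3→1, 4→6, 5→2, 6→3, 7→4]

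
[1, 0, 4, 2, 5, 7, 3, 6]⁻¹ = [1, 0, 3, 6, 2, 4, 7, 5]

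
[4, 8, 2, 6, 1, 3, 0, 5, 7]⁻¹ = [6, 4, 2, 5, 0, 7, 3, 8, 1]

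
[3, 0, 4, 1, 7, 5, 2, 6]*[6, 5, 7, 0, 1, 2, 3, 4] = [0, 6, 1, 5, 4, 2, 7, 3]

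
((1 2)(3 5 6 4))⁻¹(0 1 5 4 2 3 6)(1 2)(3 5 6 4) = (0 2 6 3 1 5 4)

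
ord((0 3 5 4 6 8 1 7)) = 8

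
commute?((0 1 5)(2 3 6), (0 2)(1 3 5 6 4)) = no:(0 1 5)(2 3 6) * (0 2)(1 3 5 6 4) = (0 3 4 1 6)(2 5), (0 2)(1 3 5 6 4) * (0 1 5)(2 3 6) = (0 3)(1 6 4 5 2)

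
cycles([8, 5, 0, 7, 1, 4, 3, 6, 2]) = (0 8 2)(1 5 4)(3 7 6)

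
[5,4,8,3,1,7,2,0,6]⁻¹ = [7,4,6,3,1,0,8,5,2]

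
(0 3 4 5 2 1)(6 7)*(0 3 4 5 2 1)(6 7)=(0 4 2)(1 3 5)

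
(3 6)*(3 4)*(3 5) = (3 6 4 5)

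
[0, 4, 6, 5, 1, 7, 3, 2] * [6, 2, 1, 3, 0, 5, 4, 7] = [6, 0, 4, 5, 2, 7, 3, 1]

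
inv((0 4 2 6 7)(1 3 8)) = (0 7 6 2 4)(1 8 3)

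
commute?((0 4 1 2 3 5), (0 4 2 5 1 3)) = no:(0 4 1 2 3 5)*(0 4 2 5 1 3) = (0 2)(1 5 4 3), (0 4 2 5 1 3)*(0 4 1 2 3 5) = (0 1 5 2)(3 4)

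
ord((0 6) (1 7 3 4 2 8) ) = 6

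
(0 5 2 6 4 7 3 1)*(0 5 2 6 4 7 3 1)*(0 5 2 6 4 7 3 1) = (0 6 3 5 4 1 2 7)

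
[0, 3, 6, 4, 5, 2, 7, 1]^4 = [0, 2, 3, 6, 7, 1, 4, 5]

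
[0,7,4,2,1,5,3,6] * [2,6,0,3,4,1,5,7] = [2,7,4,0,6,1,3,5]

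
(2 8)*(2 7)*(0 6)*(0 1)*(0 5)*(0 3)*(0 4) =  (0 6 1 5 3 4)(2 8 7)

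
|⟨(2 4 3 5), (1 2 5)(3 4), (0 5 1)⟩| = 720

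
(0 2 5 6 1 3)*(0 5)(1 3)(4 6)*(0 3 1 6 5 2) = (1 6)(2 3)(4 5)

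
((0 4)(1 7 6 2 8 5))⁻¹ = (0 4)(1 5 8 2 6 7)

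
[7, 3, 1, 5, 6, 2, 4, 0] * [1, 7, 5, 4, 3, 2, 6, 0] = [0, 4, 7, 2, 6, 5, 3, 1]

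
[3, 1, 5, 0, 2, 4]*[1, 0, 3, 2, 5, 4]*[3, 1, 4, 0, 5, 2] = [4, 3, 5, 1, 0, 2]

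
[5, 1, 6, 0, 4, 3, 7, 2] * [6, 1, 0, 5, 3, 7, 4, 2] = [7, 1, 4, 6, 3, 5, 2, 0]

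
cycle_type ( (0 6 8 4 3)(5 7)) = 2.5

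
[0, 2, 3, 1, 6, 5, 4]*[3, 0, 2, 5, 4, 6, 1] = [3, 2, 5, 0, 1, 6, 4]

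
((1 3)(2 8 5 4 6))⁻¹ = (1 3)(2 6 4 5 8)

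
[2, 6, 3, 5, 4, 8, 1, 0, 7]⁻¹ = [7, 6, 0, 2, 4, 3, 1, 8, 5]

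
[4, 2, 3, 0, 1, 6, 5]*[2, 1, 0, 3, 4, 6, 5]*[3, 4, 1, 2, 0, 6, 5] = [0, 3, 2, 1, 4, 6, 5]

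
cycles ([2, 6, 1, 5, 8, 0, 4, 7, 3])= (0 2 1 6 4 8 3 5)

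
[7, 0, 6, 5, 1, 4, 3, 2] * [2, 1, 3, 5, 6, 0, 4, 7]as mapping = [0→7, 1→2, 2→4, 3→0, 4→1, 5→6, 6→5, 7→3]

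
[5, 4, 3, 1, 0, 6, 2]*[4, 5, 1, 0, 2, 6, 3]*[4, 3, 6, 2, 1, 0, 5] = [5, 6, 4, 0, 1, 2, 3]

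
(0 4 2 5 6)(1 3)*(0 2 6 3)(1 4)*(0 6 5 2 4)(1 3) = (0 3)(1 6 4 5)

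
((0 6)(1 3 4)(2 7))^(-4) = (1 4 3)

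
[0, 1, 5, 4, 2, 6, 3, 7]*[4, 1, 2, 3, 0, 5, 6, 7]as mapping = [0→4, 1→1, 2→5, 3→0, 4→2, 5→6, 6→3, 7→7]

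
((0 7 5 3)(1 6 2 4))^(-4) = ()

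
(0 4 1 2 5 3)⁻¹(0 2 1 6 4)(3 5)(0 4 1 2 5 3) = (0 3)(1 4 5 2 6)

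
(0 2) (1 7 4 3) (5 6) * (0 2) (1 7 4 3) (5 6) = (1 4) (3 7) 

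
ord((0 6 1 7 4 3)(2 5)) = 6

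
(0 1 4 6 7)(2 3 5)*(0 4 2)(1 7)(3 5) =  (0 7 4 6 1 2 5)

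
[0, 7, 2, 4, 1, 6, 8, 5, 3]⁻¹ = [0, 4, 2, 8, 3, 7, 5, 1, 6]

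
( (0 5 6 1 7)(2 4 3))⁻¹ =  (0 7 1 6 5)(2 3 4)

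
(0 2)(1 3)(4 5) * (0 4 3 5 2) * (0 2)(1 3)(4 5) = (0 2 5 1 4)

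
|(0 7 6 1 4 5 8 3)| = 8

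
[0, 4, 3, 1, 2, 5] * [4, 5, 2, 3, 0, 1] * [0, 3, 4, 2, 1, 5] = [1, 0, 2, 5, 4, 3]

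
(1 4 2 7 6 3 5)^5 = (1 3 7 4 5 6 2)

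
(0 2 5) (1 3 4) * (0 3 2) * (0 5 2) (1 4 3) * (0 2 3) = (0 5 1 2 3) 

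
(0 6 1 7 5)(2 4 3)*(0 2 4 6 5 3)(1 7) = (0 5 2 6 7 3 4)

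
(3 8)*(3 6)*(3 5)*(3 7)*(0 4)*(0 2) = (0 4 2)(3 8 6 5 7)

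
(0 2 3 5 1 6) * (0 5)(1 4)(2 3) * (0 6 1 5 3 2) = (0 2)(3 6)(4 5)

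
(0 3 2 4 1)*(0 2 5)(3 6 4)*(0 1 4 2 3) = (0 6 2)(1 3 5)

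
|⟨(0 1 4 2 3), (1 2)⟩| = 120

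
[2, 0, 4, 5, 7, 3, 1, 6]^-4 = [4, 2, 7, 3, 6, 5, 0, 1]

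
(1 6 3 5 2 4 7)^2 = (1 3 2 7 6 5 4)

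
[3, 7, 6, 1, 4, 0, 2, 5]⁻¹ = [5, 3, 6, 0, 4, 7, 2, 1]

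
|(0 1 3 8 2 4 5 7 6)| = 9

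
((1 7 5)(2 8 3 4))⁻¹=(1 5 7)(2 4 3 8)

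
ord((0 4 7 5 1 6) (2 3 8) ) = 6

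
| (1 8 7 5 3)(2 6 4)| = 15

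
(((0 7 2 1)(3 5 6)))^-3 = (0 7 2 1)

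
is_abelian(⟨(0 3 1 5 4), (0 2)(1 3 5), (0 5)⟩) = no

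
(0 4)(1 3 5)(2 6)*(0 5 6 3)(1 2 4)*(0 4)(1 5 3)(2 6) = (0 5 6)(1 4 3 2)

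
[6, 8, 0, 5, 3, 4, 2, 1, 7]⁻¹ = [2, 7, 6, 4, 5, 3, 0, 8, 1]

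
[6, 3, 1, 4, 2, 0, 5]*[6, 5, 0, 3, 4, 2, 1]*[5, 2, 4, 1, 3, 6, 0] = [2, 1, 6, 3, 5, 0, 4]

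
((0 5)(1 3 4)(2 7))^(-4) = (1 4 3)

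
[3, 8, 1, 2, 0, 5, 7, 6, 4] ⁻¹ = [4, 2, 3, 0, 8, 5, 7, 6, 1] 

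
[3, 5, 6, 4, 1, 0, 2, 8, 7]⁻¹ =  [5, 4, 6, 0, 3, 1, 2, 8, 7]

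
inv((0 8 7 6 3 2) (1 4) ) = (0 2 3 6 7 8) (1 4) 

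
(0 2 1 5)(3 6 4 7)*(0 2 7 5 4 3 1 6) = (0 7 1 4 5 2 6 3)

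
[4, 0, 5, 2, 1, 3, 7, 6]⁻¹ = [1, 4, 3, 5, 0, 2, 7, 6]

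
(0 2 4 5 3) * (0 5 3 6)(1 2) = (0 1 2 4 3 5 6)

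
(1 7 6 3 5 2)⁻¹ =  (1 2 5 3 6 7)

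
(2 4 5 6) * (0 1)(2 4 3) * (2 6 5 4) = (0 1)(2 3 6)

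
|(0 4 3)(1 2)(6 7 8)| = 6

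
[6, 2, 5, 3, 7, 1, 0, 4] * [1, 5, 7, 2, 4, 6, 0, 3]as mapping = [0→0, 1→7, 2→6, 3→2, 4→3, 5→5, 6→1, 7→4]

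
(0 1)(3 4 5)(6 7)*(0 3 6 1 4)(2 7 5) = (0 4 2 7 1 3)(5 6)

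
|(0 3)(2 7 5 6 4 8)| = 6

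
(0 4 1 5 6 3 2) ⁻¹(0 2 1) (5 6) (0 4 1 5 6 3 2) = (0 5 4) (3 6) 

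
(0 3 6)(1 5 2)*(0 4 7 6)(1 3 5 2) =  (0 5 1 2 3)(4 7 6)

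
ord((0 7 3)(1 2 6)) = 3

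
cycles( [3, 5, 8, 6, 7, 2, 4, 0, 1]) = (0 3 6 4 7)(1 5 2 8)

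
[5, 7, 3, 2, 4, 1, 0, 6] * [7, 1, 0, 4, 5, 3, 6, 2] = [3, 2, 4, 0, 5, 1, 7, 6]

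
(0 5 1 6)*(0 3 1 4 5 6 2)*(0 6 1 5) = (0 1 2 6 3 5 4)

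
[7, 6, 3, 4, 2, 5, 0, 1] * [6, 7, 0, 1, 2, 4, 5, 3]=[3, 5, 1, 2, 0, 4, 6, 7]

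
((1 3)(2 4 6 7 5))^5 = (1 3)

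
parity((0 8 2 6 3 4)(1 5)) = even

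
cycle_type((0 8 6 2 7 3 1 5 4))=9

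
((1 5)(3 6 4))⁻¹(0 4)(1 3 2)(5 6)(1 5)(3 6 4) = (0 3)(1 4)(2 5 6)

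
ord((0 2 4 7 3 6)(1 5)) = 6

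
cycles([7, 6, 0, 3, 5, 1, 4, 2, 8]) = (0 7 2)(1 6 4 5)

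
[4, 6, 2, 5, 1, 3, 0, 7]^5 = [4, 6, 2, 5, 1, 3, 0, 7]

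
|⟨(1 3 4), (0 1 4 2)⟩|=120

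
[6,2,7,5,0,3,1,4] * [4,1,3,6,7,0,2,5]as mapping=[0→2,1→3,2→5,3→0,4→4,5→6,6→1,7→7]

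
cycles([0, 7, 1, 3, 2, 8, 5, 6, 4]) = (1 7 6 5 8 4 2)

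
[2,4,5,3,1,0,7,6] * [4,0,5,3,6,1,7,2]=[5,6,1,3,0,4,2,7]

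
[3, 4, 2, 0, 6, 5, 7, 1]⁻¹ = [3, 7, 2, 0, 1, 5, 4, 6]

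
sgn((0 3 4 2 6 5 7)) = 1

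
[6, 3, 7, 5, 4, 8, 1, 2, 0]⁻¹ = [8, 6, 7, 1, 4, 3, 0, 2, 5]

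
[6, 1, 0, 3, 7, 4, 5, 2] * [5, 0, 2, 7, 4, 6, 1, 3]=[1, 0, 5, 7, 3, 4, 6, 2]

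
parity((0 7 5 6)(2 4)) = even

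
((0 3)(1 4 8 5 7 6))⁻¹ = (0 3)(1 6 7 5 8 4)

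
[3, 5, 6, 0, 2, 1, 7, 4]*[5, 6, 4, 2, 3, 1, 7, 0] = [2, 1, 7, 5, 4, 6, 0, 3]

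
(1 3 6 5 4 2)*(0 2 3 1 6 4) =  (0 2 6 5)(3 4)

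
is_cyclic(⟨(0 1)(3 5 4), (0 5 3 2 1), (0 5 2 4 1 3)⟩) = no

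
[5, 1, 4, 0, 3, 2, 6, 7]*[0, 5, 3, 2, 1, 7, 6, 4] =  [7, 5, 1, 0, 2, 3, 6, 4]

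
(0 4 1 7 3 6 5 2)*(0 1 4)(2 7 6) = (1 6 5 7 3 2)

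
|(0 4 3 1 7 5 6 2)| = 8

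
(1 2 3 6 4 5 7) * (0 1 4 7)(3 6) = (0 1 2 6 7 4 5)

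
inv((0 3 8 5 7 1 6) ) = (0 6 1 7 5 8 3) 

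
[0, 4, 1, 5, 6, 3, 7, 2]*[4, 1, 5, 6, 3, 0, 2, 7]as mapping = [0→4, 1→3, 2→1, 3→0, 4→2, 5→6, 6→7, 7→5]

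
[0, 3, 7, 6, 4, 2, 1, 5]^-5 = [0, 3, 7, 6, 4, 2, 1, 5]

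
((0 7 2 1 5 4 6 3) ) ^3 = (0 1 6 7 5 3 2 4) 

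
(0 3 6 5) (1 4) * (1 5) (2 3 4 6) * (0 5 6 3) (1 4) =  (0 1 3 2) (4 6) 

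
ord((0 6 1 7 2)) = 5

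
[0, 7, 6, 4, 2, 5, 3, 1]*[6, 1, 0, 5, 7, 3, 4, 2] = [6, 2, 4, 7, 0, 3, 5, 1]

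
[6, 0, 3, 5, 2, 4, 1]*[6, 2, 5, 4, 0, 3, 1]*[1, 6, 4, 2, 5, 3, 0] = [6, 0, 5, 2, 3, 1, 4]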